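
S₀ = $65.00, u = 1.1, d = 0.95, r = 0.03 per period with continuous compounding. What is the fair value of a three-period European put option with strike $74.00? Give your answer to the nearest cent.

Risk-neutral probability p = (e^0.03 − 0.95)/(1.1 − 0.95) = 0.0805/0.1500 = 0.5364
Terminal stock prices: S_uuu = 86.52, S_uud = 74.72, S_udd = 64.53, S_ddd = 55.73
Terminal payoffs (K − S): max(-12.52, 0) = 0, max(-0.7175, 0) = 0, max(9.471, 0) = 9.471, max(18.27, 0) = 18.27
Node uu (S = 78.65): V_uu = e^(−0.03)·[0.5364·0.0000 + 0.4636·0.0000] = 0.0000
Node ud (S = 67.92): V_ud = e^(−0.03)·[0.5364·0.0000 + 0.4636·9.4712] = 4.2614
Node dd (S = 58.66): V_dd = e^(−0.03)·[0.5364·9.4712 + 0.4636·18.2706] = 13.1505
Node u (S = 71.5): V_u = e^(−0.03)·[0.5364·0.0000 + 0.4636·4.2614] = 1.9174
Node d (S = 61.75): V_d = e^(−0.03)·[0.5364·4.2614 + 0.4636·13.1505] = 8.1350
Node 0 (S = 65): V_0 = e^(−0.03)·[0.5364·1.9174 + 0.4636·8.1350] = 4.6582

$4.66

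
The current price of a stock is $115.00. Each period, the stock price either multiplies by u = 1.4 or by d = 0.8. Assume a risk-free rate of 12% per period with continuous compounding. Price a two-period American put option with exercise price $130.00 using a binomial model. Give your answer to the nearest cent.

$15.54

Risk-neutral probability p = (e^0.12 − 0.8)/(1.4 − 0.8) = 0.3275/0.6000 = 0.5458
Terminal stock prices: S_uu = 225.4, S_ud = 128.8, S_dd = 73.6
Terminal payoffs (K − S): max(-95.4, 0) = 0, max(1.2, 0) = 1.2, max(56.4, 0) = 56.4
Node u (S = 161): continuation = e^(−0.12)·[0.5458·0.0000 + 0.4542·1.2000] = 0.4834; exercise value = 0.0000 ≤ continuation, so V_u = 0.4834
Node d (S = 92): continuation = e^(−0.12)·[0.5458·1.2000 + 0.4542·56.4000] = 23.2997; exercise value = 38.0000 > continuation, so V_d = 38.0000 (exercise)
Node 0 (S = 115): continuation = e^(−0.12)·[0.5458·0.4834 + 0.4542·38.0000] = 15.5410; exercise value = 15.0000 ≤ continuation, so V_0 = 15.5410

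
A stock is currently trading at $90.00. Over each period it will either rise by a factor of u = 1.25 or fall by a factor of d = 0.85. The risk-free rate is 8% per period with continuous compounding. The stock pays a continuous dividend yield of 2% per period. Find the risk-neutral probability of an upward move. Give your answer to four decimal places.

Per-period risk-free factor R = e^0.08 = 1.0833; dividend-adjusted growth = e^(0.08−0.02) = 1.0618.
Risk-neutral probability p = (1.0618 − 0.85)/(1.25 − 0.85) = 0.2118/0.4000 = 0.5296

p = 0.5296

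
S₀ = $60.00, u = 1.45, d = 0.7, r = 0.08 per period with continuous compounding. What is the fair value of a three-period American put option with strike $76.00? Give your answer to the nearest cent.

Risk-neutral probability p = (e^0.08 − 0.7)/(1.45 − 0.7) = 0.3833/0.7500 = 0.5110
Terminal stock prices: S_uuu = 182.9, S_uud = 88.3, S_udd = 42.63, S_ddd = 20.58
Terminal payoffs (K − S): max(-106.9, 0) = 0, max(-12.3, 0) = 0, max(33.37, 0) = 33.37, max(55.42, 0) = 55.42
Node uu (S = 126.2): continuation = e^(−0.08)·[0.5110·0.0000 + 0.4890·0.0000] = 0.0000; exercise value = 0.0000 ≤ continuation, so V_uu = 0.0000
Node ud (S = 60.9): continuation = e^(−0.08)·[0.5110·0.0000 + 0.4890·33.3700] = 15.0618; exercise value = 15.1000 > continuation, so V_ud = 15.1000 (exercise)
Node dd (S = 29.4): continuation = e^(−0.08)·[0.5110·33.3700 + 0.4890·55.4200] = 40.7568; exercise value = 46.6000 > continuation, so V_dd = 46.6000 (exercise)
Node u (S = 87): continuation = e^(−0.08)·[0.5110·0.0000 + 0.4890·15.1000] = 6.8155; exercise value = 0.0000 ≤ continuation, so V_u = 6.8155
Node d (S = 42): continuation = e^(−0.08)·[0.5110·15.1000 + 0.4890·46.6000] = 28.1568; exercise value = 34.0000 > continuation, so V_d = 34.0000 (exercise)
Node 0 (S = 60): continuation = e^(−0.08)·[0.5110·6.8155 + 0.4890·34.0000] = 18.5615; exercise value = 16.0000 ≤ continuation, so V_0 = 18.5615

$18.56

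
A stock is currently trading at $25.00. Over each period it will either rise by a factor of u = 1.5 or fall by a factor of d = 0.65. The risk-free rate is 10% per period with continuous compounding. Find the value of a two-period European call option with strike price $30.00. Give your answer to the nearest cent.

$6.16

Risk-neutral probability p = (e^0.1 − 0.65)/(1.5 − 0.65) = 0.4552/0.8500 = 0.5355
Terminal stock prices: S_uu = 56.25, S_ud = 24.38, S_dd = 10.56
Terminal payoffs (S − K): max(26.25, 0) = 26.25, max(-5.625, 0) = 0, max(-19.44, 0) = 0
Node u (S = 37.5): V_u = e^(−0.1)·[0.5355·26.2500 + 0.4645·0.0000] = 12.7191
Node d (S = 16.25): V_d = e^(−0.1)·[0.5355·0.0000 + 0.4645·0.0000] = 0.0000
Node 0 (S = 25): V_0 = e^(−0.1)·[0.5355·12.7191 + 0.4645·0.0000] = 6.1628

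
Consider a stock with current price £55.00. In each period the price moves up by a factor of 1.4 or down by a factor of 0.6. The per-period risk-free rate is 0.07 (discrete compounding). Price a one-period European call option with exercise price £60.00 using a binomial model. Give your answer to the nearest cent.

Risk-neutral probability p = (1 + 0.07 − 0.6)/(1.4 − 0.6) = 0.4700/0.8000 = 0.5875
Terminal stock prices: S_u = 77, S_d = 33
Terminal payoffs (S − K): max(17, 0) = 17, max(-27, 0) = 0
Node 0 (S = 55): V_0 = 1/1.07·[0.5875·17.0000 + 0.4125·0.0000] = 9.3341

£9.33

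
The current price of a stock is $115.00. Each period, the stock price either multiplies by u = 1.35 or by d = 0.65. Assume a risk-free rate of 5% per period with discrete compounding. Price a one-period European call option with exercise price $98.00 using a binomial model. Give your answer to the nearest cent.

Risk-neutral probability p = (1 + 0.05 − 0.65)/(1.35 − 0.65) = 0.4000/0.7000 = 0.5714
Terminal stock prices: S_u = 155.2, S_d = 74.75
Terminal payoffs (S − K): max(57.25, 0) = 57.25, max(-23.25, 0) = 0
Node 0 (S = 115): V_0 = 1/1.05·[0.5714·57.2500 + 0.4286·0.0000] = 31.1565

$31.16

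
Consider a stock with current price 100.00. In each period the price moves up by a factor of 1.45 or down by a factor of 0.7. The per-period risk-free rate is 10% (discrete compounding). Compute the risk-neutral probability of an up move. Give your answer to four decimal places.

p = 0.5333

Risk-neutral probability p = (1 + 0.1 − 0.7)/(1.45 − 0.7) = 0.4000/0.7500 = 0.5333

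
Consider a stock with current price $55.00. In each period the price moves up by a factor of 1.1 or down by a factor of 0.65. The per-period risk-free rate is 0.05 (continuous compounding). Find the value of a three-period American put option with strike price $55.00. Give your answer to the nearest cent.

Risk-neutral probability p = (e^0.05 − 0.65)/(1.1 − 0.65) = 0.4013/0.4500 = 0.8917
Terminal stock prices: S_uuu = 73.21, S_uud = 43.26, S_udd = 25.56, S_ddd = 15.1
Terminal payoffs (K − S): max(-18.21, 0) = 0, max(11.74, 0) = 11.74, max(29.44, 0) = 29.44, max(39.9, 0) = 39.9
Node uu (S = 66.55): continuation = e^(−0.05)·[0.8917·0.0000 + 0.1083·11.7425] = 1.2095; exercise value = 0.0000 ≤ continuation, so V_uu = 1.2095
Node ud (S = 39.33): continuation = e^(−0.05)·[0.8917·11.7425 + 0.1083·29.4387] = 12.9926; exercise value = 15.6750 > continuation, so V_ud = 15.6750 (exercise)
Node dd (S = 23.24): continuation = e^(−0.05)·[0.8917·29.4387 + 0.1083·39.8956] = 29.0801; exercise value = 31.7625 > continuation, so V_dd = 31.7625 (exercise)
Node u (S = 60.5): continuation = e^(−0.05)·[0.8917·1.2095 + 0.1083·15.6750] = 2.6406; exercise value = 0.0000 ≤ continuation, so V_u = 2.6406
Node d (S = 35.75): continuation = e^(−0.05)·[0.8917·15.6750 + 0.1083·31.7625] = 16.5676; exercise value = 19.2500 > continuation, so V_d = 19.2500 (exercise)
Node 0 (S = 55): continuation = e^(−0.05)·[0.8917·2.6406 + 0.1083·19.2500] = 4.2226; exercise value = 0.0000 ≤ continuation, so V_0 = 4.2226

$4.22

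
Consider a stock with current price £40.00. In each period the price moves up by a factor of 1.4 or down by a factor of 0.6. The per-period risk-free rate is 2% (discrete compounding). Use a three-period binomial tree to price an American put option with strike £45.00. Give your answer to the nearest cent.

£12.55

Risk-neutral probability p = (1 + 0.02 − 0.6)/(1.4 − 0.6) = 0.4200/0.8000 = 0.5250
Terminal stock prices: S_uuu = 109.8, S_uud = 47.04, S_udd = 20.16, S_ddd = 8.64
Terminal payoffs (K − S): max(-64.76, 0) = 0, max(-2.04, 0) = 0, max(24.84, 0) = 24.84, max(36.36, 0) = 36.36
Node uu (S = 78.4): continuation = 1/1.02·[0.5250·0.0000 + 0.4750·0.0000] = 0.0000; exercise value = 0.0000 ≤ continuation, so V_uu = 0.0000
Node ud (S = 33.6): continuation = 1/1.02·[0.5250·0.0000 + 0.4750·24.8400] = 11.5676; exercise value = 11.4000 ≤ continuation, so V_ud = 11.5676
Node dd (S = 14.4): continuation = 1/1.02·[0.5250·24.8400 + 0.4750·36.3600] = 29.7176; exercise value = 30.6000 > continuation, so V_dd = 30.6000 (exercise)
Node u (S = 56): continuation = 1/1.02·[0.5250·0.0000 + 0.4750·11.5676] = 5.3869; exercise value = 0.0000 ≤ continuation, so V_u = 5.3869
Node d (S = 24): continuation = 1/1.02·[0.5250·11.5676 + 0.4750·30.6000] = 20.2039; exercise value = 21.0000 > continuation, so V_d = 21.0000 (exercise)
Node 0 (S = 40): continuation = 1/1.02·[0.5250·5.3869 + 0.4750·21.0000] = 12.5521; exercise value = 5.0000 ≤ continuation, so V_0 = 12.5521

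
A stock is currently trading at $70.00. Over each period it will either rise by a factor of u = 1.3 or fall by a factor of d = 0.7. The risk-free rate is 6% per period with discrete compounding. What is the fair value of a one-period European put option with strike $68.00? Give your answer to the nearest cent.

$7.17

Risk-neutral probability p = (1 + 0.06 − 0.7)/(1.3 − 0.7) = 0.3600/0.6000 = 0.6000
Terminal stock prices: S_u = 91, S_d = 49
Terminal payoffs (K − S): max(-23, 0) = 0, max(19, 0) = 19
Node 0 (S = 70): V_0 = 1/1.06·[0.6000·0.0000 + 0.4000·19.0000] = 7.1698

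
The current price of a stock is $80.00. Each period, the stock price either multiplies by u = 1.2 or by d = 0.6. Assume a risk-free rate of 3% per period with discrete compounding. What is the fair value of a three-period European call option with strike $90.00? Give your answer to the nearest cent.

$16.25

Risk-neutral probability p = (1 + 0.03 − 0.6)/(1.2 − 0.6) = 0.4300/0.6000 = 0.7167
Terminal stock prices: S_uuu = 138.2, S_uud = 69.12, S_udd = 34.56, S_ddd = 17.28
Terminal payoffs (S − K): max(48.24, 0) = 48.24, max(-20.88, 0) = 0, max(-55.44, 0) = 0, max(-72.72, 0) = 0
Node uu (S = 115.2): V_uu = 1/1.03·[0.7167·48.2400 + 0.2833·0.0000] = 33.5650
Node ud (S = 57.6): V_ud = 1/1.03·[0.7167·0.0000 + 0.2833·0.0000] = 0.0000
Node dd (S = 28.8): V_dd = 1/1.03·[0.7167·0.0000 + 0.2833·0.0000] = 0.0000
Node u (S = 96): V_u = 1/1.03·[0.7167·33.5650 + 0.2833·0.0000] = 23.3543
Node d (S = 48): V_d = 1/1.03·[0.7167·0.0000 + 0.2833·0.0000] = 0.0000
Node 0 (S = 80): V_0 = 1/1.03·[0.7167·23.3543 + 0.2833·0.0000] = 16.2498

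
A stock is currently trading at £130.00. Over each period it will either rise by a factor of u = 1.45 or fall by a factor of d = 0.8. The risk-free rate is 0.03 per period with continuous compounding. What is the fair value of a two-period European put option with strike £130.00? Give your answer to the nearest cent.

Risk-neutral probability p = (e^0.03 − 0.8)/(1.45 − 0.8) = 0.2305/0.6500 = 0.3545
Terminal stock prices: S_uu = 273.3, S_ud = 150.8, S_dd = 83.2
Terminal payoffs (K − S): max(-143.3, 0) = 0, max(-20.8, 0) = 0, max(46.8, 0) = 46.8
Node u (S = 188.5): V_u = e^(−0.03)·[0.3545·0.0000 + 0.6455·0.0000] = 0.0000
Node d (S = 104): V_d = e^(−0.03)·[0.3545·0.0000 + 0.6455·46.8000] = 29.3145
Node 0 (S = 130): V_0 = e^(−0.03)·[0.3545·0.0000 + 0.6455·29.3145] = 18.3620

£18.36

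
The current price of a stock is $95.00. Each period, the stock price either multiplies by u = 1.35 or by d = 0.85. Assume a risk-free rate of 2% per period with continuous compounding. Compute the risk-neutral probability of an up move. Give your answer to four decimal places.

p = 0.3404

Risk-neutral probability p = (e^0.02 − 0.85)/(1.35 − 0.85) = 0.1702/0.5000 = 0.3404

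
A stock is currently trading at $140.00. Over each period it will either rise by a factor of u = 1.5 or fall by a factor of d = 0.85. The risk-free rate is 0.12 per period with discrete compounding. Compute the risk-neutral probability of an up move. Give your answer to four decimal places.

Risk-neutral probability p = (1 + 0.12 − 0.85)/(1.5 − 0.85) = 0.2700/0.6500 = 0.4154

p = 0.4154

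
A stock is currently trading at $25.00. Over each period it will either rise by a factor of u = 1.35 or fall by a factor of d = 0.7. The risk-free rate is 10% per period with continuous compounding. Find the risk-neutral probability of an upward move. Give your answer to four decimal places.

p = 0.6233

Risk-neutral probability p = (e^0.1 − 0.7)/(1.35 − 0.7) = 0.4052/0.6500 = 0.6233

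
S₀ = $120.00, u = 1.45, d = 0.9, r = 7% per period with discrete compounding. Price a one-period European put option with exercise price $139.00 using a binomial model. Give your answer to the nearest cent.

$20.02

Risk-neutral probability p = (1 + 0.07 − 0.9)/(1.45 − 0.9) = 0.1700/0.5500 = 0.3091
Terminal stock prices: S_u = 174, S_d = 108
Terminal payoffs (K − S): max(-35, 0) = 0, max(31, 0) = 31
Node 0 (S = 120): V_0 = 1/1.07·[0.3091·0.0000 + 0.6909·31.0000] = 20.0170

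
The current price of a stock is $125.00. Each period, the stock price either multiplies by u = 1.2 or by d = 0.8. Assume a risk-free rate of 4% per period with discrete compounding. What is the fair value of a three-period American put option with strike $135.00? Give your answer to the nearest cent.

Risk-neutral probability p = (1 + 0.04 − 0.8)/(1.2 − 0.8) = 0.2400/0.4000 = 0.6000
Terminal stock prices: S_uuu = 216, S_uud = 144, S_udd = 96, S_ddd = 64
Terminal payoffs (K − S): max(-81, 0) = 0, max(-9, 0) = 0, max(39, 0) = 39, max(71, 0) = 71
Node uu (S = 180): continuation = 1/1.04·[0.6000·0.0000 + 0.4000·0.0000] = 0.0000; exercise value = 0.0000 ≤ continuation, so V_uu = 0.0000
Node ud (S = 120): continuation = 1/1.04·[0.6000·0.0000 + 0.4000·39.0000] = 15.0000; exercise value = 15.0000 ≤ continuation, so V_ud = 15.0000
Node dd (S = 80): continuation = 1/1.04·[0.6000·39.0000 + 0.4000·71.0000] = 49.8077; exercise value = 55.0000 > continuation, so V_dd = 55.0000 (exercise)
Node u (S = 150): continuation = 1/1.04·[0.6000·0.0000 + 0.4000·15.0000] = 5.7692; exercise value = 0.0000 ≤ continuation, so V_u = 5.7692
Node d (S = 100): continuation = 1/1.04·[0.6000·15.0000 + 0.4000·55.0000] = 29.8077; exercise value = 35.0000 > continuation, so V_d = 35.0000 (exercise)
Node 0 (S = 125): continuation = 1/1.04·[0.6000·5.7692 + 0.4000·35.0000] = 16.7899; exercise value = 10.0000 ≤ continuation, so V_0 = 16.7899

$16.79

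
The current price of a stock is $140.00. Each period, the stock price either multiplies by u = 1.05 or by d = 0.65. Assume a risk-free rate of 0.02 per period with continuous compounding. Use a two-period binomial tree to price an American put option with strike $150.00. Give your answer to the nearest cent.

Risk-neutral probability p = (e^0.02 − 0.65)/(1.05 − 0.65) = 0.3702/0.4000 = 0.9255
Terminal stock prices: S_uu = 154.3, S_ud = 95.55, S_dd = 59.15
Terminal payoffs (K − S): max(-4.35, 0) = 0, max(54.45, 0) = 54.45, max(90.85, 0) = 90.85
Node u (S = 147): continuation = e^(−0.02)·[0.9255·0.0000 + 0.0745·54.4500] = 3.9760; exercise value = 3.0000 ≤ continuation, so V_u = 3.9760
Node d (S = 91): continuation = e^(−0.02)·[0.9255·54.4500 + 0.0745·90.8500] = 56.0298; exercise value = 59.0000 > continuation, so V_d = 59.0000 (exercise)
Node 0 (S = 140): continuation = e^(−0.02)·[0.9255·3.9760 + 0.0745·59.0000] = 7.9152; exercise value = 10.0000 > continuation, so V_0 = 10.0000 (exercise)

$10.00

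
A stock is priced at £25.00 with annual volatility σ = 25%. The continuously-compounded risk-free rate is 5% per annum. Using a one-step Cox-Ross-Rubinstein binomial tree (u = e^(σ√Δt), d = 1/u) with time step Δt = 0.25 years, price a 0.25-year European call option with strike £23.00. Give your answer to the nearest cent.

CRR parameters: u = e^(σ√Δt) = e^(0.25·√0.25) = 1.1331, d = 1/u = 0.8825
Per-period rate: rΔt = 0.05·0.25 = 0.0125, so R = e^0.0125 = 1.0126
Risk-neutral probability p = (e^0.0125 − 0.8825)/(1.1331 − 0.8825) = 0.1301/0.2507 = 0.5190
Terminal stock prices: S_u = 28.33, S_d = 22.06
Terminal payoffs (S − K): max(5.329, 0) = 5.329, max(-0.9376, 0) = 0
Node 0 (S = 25): V_0 = e^(−0.0125)·[0.5190·5.3287 + 0.4810·0.0000] = 2.7311

£2.73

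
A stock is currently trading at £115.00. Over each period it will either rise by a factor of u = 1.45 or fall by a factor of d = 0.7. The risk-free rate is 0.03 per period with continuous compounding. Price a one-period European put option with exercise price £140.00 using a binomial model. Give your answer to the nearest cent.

Risk-neutral probability p = (e^0.03 − 0.7)/(1.45 − 0.7) = 0.3305/0.7500 = 0.4406
Terminal stock prices: S_u = 166.8, S_d = 80.5
Terminal payoffs (K − S): max(-26.75, 0) = 0, max(59.5, 0) = 59.5
Node 0 (S = 115): V_0 = e^(−0.03)·[0.4406·0.0000 + 0.5594·59.5000] = 32.3003

£32.30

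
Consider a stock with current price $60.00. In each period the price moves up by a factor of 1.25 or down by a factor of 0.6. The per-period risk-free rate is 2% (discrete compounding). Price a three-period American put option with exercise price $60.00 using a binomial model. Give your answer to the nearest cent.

Risk-neutral probability p = (1 + 0.02 − 0.6)/(1.25 − 0.6) = 0.4200/0.6500 = 0.6462
Terminal stock prices: S_uuu = 117.2, S_uud = 56.25, S_udd = 27, S_ddd = 12.96
Terminal payoffs (K − S): max(-57.19, 0) = 0, max(3.75, 0) = 3.75, max(33, 0) = 33, max(47.04, 0) = 47.04
Node uu (S = 93.75): continuation = 1/1.02·[0.6462·0.0000 + 0.3538·3.7500] = 1.3009; exercise value = 0.0000 ≤ continuation, so V_uu = 1.3009
Node ud (S = 45): continuation = 1/1.02·[0.6462·3.7500 + 0.3538·33.0000] = 13.8235; exercise value = 15.0000 > continuation, so V_ud = 15.0000 (exercise)
Node dd (S = 21.6): continuation = 1/1.02·[0.6462·33.0000 + 0.3538·47.0400] = 37.2235; exercise value = 38.4000 > continuation, so V_dd = 38.4000 (exercise)
Node u (S = 75): continuation = 1/1.02·[0.6462·1.3009 + 0.3538·15.0000] = 6.0277; exercise value = 0.0000 ≤ continuation, so V_u = 6.0277
Node d (S = 36): continuation = 1/1.02·[0.6462·15.0000 + 0.3538·38.4000] = 22.8235; exercise value = 24.0000 > continuation, so V_d = 24.0000 (exercise)
Node 0 (S = 60): continuation = 1/1.02·[0.6462·6.0277 + 0.3538·24.0000] = 12.1443; exercise value = 0.0000 ≤ continuation, so V_0 = 12.1443

$12.14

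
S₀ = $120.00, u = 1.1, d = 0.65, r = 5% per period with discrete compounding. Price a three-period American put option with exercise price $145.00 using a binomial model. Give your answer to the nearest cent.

Risk-neutral probability p = (1 + 0.05 − 0.65)/(1.1 − 0.65) = 0.4000/0.4500 = 0.8889
Terminal stock prices: S_uuu = 159.7, S_uud = 94.38, S_udd = 55.77, S_ddd = 32.95
Terminal payoffs (K − S): max(-14.72, 0) = 0, max(50.62, 0) = 50.62, max(89.23, 0) = 89.23, max(112, 0) = 112
Node uu (S = 145.2): continuation = 1/1.05·[0.8889·0.0000 + 0.1111·50.6200] = 5.3566; exercise value = 0.0000 ≤ continuation, so V_uu = 5.3566
Node ud (S = 85.8): continuation = 1/1.05·[0.8889·50.6200 + 0.1111·89.2300] = 52.2952; exercise value = 59.2000 > continuation, so V_ud = 59.2000 (exercise)
Node dd (S = 50.7): continuation = 1/1.05·[0.8889·89.2300 + 0.1111·112.0450] = 87.3952; exercise value = 94.3000 > continuation, so V_dd = 94.3000 (exercise)
Node u (S = 132): continuation = 1/1.05·[0.8889·5.3566 + 0.1111·59.2000] = 10.7992; exercise value = 13.0000 > continuation, so V_u = 13.0000 (exercise)
Node d (S = 78): continuation = 1/1.05·[0.8889·59.2000 + 0.1111·94.3000] = 60.0952; exercise value = 67.0000 > continuation, so V_d = 67.0000 (exercise)
Node 0 (S = 120): continuation = 1/1.05·[0.8889·13.0000 + 0.1111·67.0000] = 18.0952; exercise value = 25.0000 > continuation, so V_0 = 25.0000 (exercise)

$25.00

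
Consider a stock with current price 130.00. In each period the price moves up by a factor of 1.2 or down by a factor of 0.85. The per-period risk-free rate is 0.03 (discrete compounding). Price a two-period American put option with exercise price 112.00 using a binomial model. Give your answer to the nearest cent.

Risk-neutral probability p = (1 + 0.03 − 0.85)/(1.2 − 0.85) = 0.1800/0.3500 = 0.5143
Terminal stock prices: S_uu = 187.2, S_ud = 132.6, S_dd = 93.92
Terminal payoffs (K − S): max(-75.2, 0) = 0, max(-20.6, 0) = 0, max(18.08, 0) = 18.08
Node u (S = 156): continuation = 1/1.03·[0.5143·0.0000 + 0.4857·0.0000] = 0.0000; exercise value = 0.0000 ≤ continuation, so V_u = 0.0000
Node d (S = 110.5): continuation = 1/1.03·[0.5143·0.0000 + 0.4857·18.0750] = 8.5236; exercise value = 1.5000 ≤ continuation, so V_d = 8.5236
Node 0 (S = 130): continuation = 1/1.03·[0.5143·0.0000 + 0.4857·8.5236] = 4.0194; exercise value = 0.0000 ≤ continuation, so V_0 = 4.0194

4.02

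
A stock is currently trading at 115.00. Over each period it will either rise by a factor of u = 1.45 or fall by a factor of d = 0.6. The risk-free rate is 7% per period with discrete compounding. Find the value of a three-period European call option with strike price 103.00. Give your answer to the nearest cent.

48.25

Risk-neutral probability p = (1 + 0.07 − 0.6)/(1.45 − 0.6) = 0.4700/0.8500 = 0.5529
Terminal stock prices: S_uuu = 350.6, S_uud = 145.1, S_udd = 60.03, S_ddd = 24.84
Terminal payoffs (S − K): max(247.6, 0) = 247.6, max(42.07, 0) = 42.07, max(-42.97, 0) = 0, max(-78.16, 0) = 0
Node uu (S = 241.8): V_uu = 1/1.07·[0.5529·247.5919 + 0.4471·42.0725] = 145.5258
Node ud (S = 100): V_ud = 1/1.07·[0.5529·42.0725 + 0.4471·0.0000] = 21.7417
Node dd (S = 41.4): V_dd = 1/1.07·[0.5529·0.0000 + 0.4471·0.0000] = 0.0000
Node u (S = 166.8): V_u = 1/1.07·[0.5529·145.5258 + 0.4471·21.7417] = 84.2869
Node d (S = 69): V_d = 1/1.07·[0.5529·21.7417 + 0.4471·0.0000] = 11.2354
Node 0 (S = 115): V_0 = 1/1.07·[0.5529·84.2869 + 0.4471·11.2354] = 48.2510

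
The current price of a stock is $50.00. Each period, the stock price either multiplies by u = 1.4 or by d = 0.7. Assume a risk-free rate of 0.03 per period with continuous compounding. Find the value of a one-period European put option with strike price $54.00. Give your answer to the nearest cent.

Risk-neutral probability p = (e^0.03 − 0.7)/(1.4 − 0.7) = 0.3305/0.7000 = 0.4721
Terminal stock prices: S_u = 70, S_d = 35
Terminal payoffs (K − S): max(-16, 0) = 0, max(19, 0) = 19
Node 0 (S = 50): V_0 = e^(−0.03)·[0.4721·0.0000 + 0.5279·19.0000] = 9.7341

$9.73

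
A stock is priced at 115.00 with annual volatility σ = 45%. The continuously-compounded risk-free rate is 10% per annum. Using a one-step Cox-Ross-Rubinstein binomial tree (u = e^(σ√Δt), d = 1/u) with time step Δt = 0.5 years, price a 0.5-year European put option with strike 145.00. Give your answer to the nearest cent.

29.16

CRR parameters: u = e^(σ√Δt) = e^(0.45·√0.5) = 1.3746, d = 1/u = 0.7275
Per-period rate: rΔt = 0.1·0.5 = 0.05, so R = e^0.05 = 1.0513
Risk-neutral probability p = (e^0.05 − 0.7275)/(1.3746 − 0.7275) = 0.3238/0.6472 = 0.5003
Terminal stock prices: S_u = 158.1, S_d = 83.66
Terminal payoffs (K − S): max(-13.08, 0) = 0, max(61.34, 0) = 61.34
Node 0 (S = 115): V_0 = e^(−0.05)·[0.5003·0.0000 + 0.4997·61.3422] = 29.1557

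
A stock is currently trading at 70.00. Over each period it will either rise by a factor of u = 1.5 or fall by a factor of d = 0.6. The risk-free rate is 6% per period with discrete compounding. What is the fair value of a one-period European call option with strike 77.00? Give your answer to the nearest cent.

Risk-neutral probability p = (1 + 0.06 − 0.6)/(1.5 − 0.6) = 0.4600/0.9000 = 0.5111
Terminal stock prices: S_u = 105, S_d = 42
Terminal payoffs (S − K): max(28, 0) = 28, max(-35, 0) = 0
Node 0 (S = 70): V_0 = 1/1.06·[0.5111·28.0000 + 0.4889·0.0000] = 13.5010

13.50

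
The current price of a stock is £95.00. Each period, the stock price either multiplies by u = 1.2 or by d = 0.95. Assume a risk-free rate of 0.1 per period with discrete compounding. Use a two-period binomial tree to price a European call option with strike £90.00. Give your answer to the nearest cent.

£21.18

Risk-neutral probability p = (1 + 0.1 − 0.95)/(1.2 − 0.95) = 0.1500/0.2500 = 0.6000
Terminal stock prices: S_uu = 136.8, S_ud = 108.3, S_dd = 85.74
Terminal payoffs (S − K): max(46.8, 0) = 46.8, max(18.3, 0) = 18.3, max(-4.263, 0) = 0
Node u (S = 114): V_u = 1/1.1·[0.6000·46.8000 + 0.4000·18.3000] = 32.1818
Node d (S = 90.25): V_d = 1/1.1·[0.6000·18.3000 + 0.4000·0.0000] = 9.9818
Node 0 (S = 95): V_0 = 1/1.1·[0.6000·32.1818 + 0.4000·9.9818] = 21.1835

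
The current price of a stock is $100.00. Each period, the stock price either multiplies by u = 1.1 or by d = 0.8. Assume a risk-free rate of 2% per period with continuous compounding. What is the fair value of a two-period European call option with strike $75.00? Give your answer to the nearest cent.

Risk-neutral probability p = (e^0.02 − 0.8)/(1.1 − 0.8) = 0.2202/0.3000 = 0.7340
Terminal stock prices: S_uu = 121, S_ud = 88, S_dd = 64
Terminal payoffs (S − K): max(46, 0) = 46, max(13, 0) = 13, max(-11, 0) = 0
Node u (S = 110): V_u = e^(−0.02)·[0.7340·46.0000 + 0.2660·13.0000] = 36.4851
Node d (S = 80): V_d = e^(−0.02)·[0.7340·13.0000 + 0.2660·0.0000] = 9.3531
Node 0 (S = 100): V_0 = e^(−0.02)·[0.7340·36.4851 + 0.2660·9.3531] = 28.6886

$28.69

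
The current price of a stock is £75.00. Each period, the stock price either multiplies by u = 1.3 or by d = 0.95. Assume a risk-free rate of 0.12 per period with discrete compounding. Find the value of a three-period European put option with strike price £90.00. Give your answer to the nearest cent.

£3.04

Risk-neutral probability p = (1 + 0.12 − 0.95)/(1.3 − 0.95) = 0.1700/0.3500 = 0.4857
Terminal stock prices: S_uuu = 164.8, S_uud = 120.4, S_udd = 87.99, S_ddd = 64.3
Terminal payoffs (K − S): max(-74.78, 0) = 0, max(-30.41, 0) = 0, max(2.006, 0) = 2.006, max(25.7, 0) = 25.7
Node uu (S = 126.8): V_uu = 1/1.12·[0.4857·0.0000 + 0.5143·0.0000] = 0.0000
Node ud (S = 92.62): V_ud = 1/1.12·[0.4857·0.0000 + 0.5143·2.0063] = 0.9212
Node dd (S = 67.69): V_dd = 1/1.12·[0.4857·2.0063 + 0.5143·25.6969] = 12.6696
Node u (S = 97.5): V_u = 1/1.12·[0.4857·0.0000 + 0.5143·0.9212] = 0.4230
Node d (S = 71.25): V_d = 1/1.12·[0.4857·0.9212 + 0.5143·12.6696] = 6.2172
Node 0 (S = 75): V_0 = 1/1.12·[0.4857·0.4230 + 0.5143·6.2172] = 3.0383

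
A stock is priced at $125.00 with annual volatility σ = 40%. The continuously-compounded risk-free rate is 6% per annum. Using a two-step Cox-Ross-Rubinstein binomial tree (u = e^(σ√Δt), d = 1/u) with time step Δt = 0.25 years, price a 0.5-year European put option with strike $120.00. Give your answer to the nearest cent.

CRR parameters: u = e^(σ√Δt) = e^(0.4·√0.25) = 1.2214, d = 1/u = 0.8187
Per-period rate: rΔt = 0.06·0.25 = 0.015, so R = e^0.015 = 1.0151
Risk-neutral probability p = (e^0.015 − 0.8187)/(1.2214 − 0.8187) = 0.1964/0.4027 = 0.4877
Terminal stock prices: S_uu = 186.5, S_ud = 125, S_dd = 83.79
Terminal payoffs (K − S): max(-66.48, 0) = 0, max(-5, 0) = 0, max(36.21, 0) = 36.21
Node u (S = 152.7): V_u = e^(−0.015)·[0.4877·0.0000 + 0.5123·0.0000] = 0.0000
Node d (S = 102.3): V_d = e^(−0.015)·[0.4877·0.0000 + 0.5123·36.2100] = 18.2743
Node 0 (S = 125): V_0 = e^(−0.015)·[0.4877·0.0000 + 0.5123·18.2743] = 9.2226

$9.22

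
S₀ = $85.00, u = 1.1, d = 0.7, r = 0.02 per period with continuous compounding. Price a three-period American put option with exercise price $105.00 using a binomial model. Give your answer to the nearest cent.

$20.00

Risk-neutral probability p = (e^0.02 − 0.7)/(1.1 − 0.7) = 0.3202/0.4000 = 0.8005
Terminal stock prices: S_uuu = 113.1, S_uud = 72, S_udd = 45.81, S_ddd = 29.15
Terminal payoffs (K − S): max(-8.135, 0) = 0, max(33, 0) = 33, max(59.19, 0) = 59.19, max(75.84, 0) = 75.84
Node uu (S = 102.9): continuation = e^(−0.02)·[0.8005·0.0000 + 0.1995·33.0050] = 6.4540; exercise value = 2.1500 ≤ continuation, so V_uu = 6.4540
Node ud (S = 65.45): continuation = e^(−0.02)·[0.8005·33.0050 + 0.1995·59.1850] = 37.4709; exercise value = 39.5500 > continuation, so V_ud = 39.5500 (exercise)
Node dd (S = 41.65): continuation = e^(−0.02)·[0.8005·59.1850 + 0.1995·75.8450] = 61.2709; exercise value = 63.3500 > continuation, so V_dd = 63.3500 (exercise)
Node u (S = 93.5): continuation = e^(−0.02)·[0.8005·6.4540 + 0.1995·39.5500] = 12.7980; exercise value = 11.5000 ≤ continuation, so V_u = 12.7980
Node d (S = 59.5): continuation = e^(−0.02)·[0.8005·39.5500 + 0.1995·63.3500] = 43.4209; exercise value = 45.5000 > continuation, so V_d = 45.5000 (exercise)
Node 0 (S = 85): continuation = e^(−0.02)·[0.8005·12.7980 + 0.1995·45.5000] = 18.9393; exercise value = 20.0000 > continuation, so V_0 = 20.0000 (exercise)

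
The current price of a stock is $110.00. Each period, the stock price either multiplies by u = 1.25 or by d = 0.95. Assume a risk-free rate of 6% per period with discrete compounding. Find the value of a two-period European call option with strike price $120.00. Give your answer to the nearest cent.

Risk-neutral probability p = (1 + 0.06 − 0.95)/(1.25 − 0.95) = 0.1100/0.3000 = 0.3667
Terminal stock prices: S_uu = 171.9, S_ud = 130.6, S_dd = 99.27
Terminal payoffs (S − K): max(51.88, 0) = 51.88, max(10.62, 0) = 10.62, max(-20.73, 0) = 0
Node u (S = 137.5): V_u = 1/1.06·[0.3667·51.8750 + 0.6333·10.6250] = 24.2925
Node d (S = 104.5): V_d = 1/1.06·[0.3667·10.6250 + 0.6333·0.0000] = 3.6753
Node 0 (S = 110): V_0 = 1/1.06·[0.3667·24.2925 + 0.6333·3.6753] = 10.5990

$10.60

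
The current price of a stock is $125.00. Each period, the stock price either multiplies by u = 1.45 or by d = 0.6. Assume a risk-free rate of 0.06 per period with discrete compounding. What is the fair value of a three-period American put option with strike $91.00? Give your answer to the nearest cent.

Risk-neutral probability p = (1 + 0.06 − 0.6)/(1.45 − 0.6) = 0.4600/0.8500 = 0.5412
Terminal stock prices: S_uuu = 381.1, S_uud = 157.7, S_udd = 65.25, S_ddd = 27
Terminal payoffs (K − S): max(-290.1, 0) = 0, max(-66.69, 0) = 0, max(25.75, 0) = 25.75, max(64, 0) = 64
Node uu (S = 262.8): continuation = 1/1.06·[0.5412·0.0000 + 0.4588·0.0000] = 0.0000; exercise value = 0.0000 ≤ continuation, so V_uu = 0.0000
Node ud (S = 108.8): continuation = 1/1.06·[0.5412·0.0000 + 0.4588·25.7500] = 11.1459; exercise value = 0.0000 ≤ continuation, so V_ud = 11.1459
Node dd (S = 45): continuation = 1/1.06·[0.5412·25.7500 + 0.4588·64.0000] = 40.8491; exercise value = 46.0000 > continuation, so V_dd = 46.0000 (exercise)
Node u (S = 181.2): continuation = 1/1.06·[0.5412·0.0000 + 0.4588·11.1459] = 4.8246; exercise value = 0.0000 ≤ continuation, so V_u = 4.8246
Node d (S = 75): continuation = 1/1.06·[0.5412·11.1459 + 0.4588·46.0000] = 25.6017; exercise value = 16.0000 ≤ continuation, so V_d = 25.6017
Node 0 (S = 125): continuation = 1/1.06·[0.5412·4.8246 + 0.4588·25.6017] = 13.5449; exercise value = 0.0000 ≤ continuation, so V_0 = 13.5449

$13.54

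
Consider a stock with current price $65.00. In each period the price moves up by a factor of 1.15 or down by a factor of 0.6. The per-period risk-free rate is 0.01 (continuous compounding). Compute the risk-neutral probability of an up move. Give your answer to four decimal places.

Risk-neutral probability p = (e^0.01 − 0.6)/(1.15 − 0.6) = 0.4101/0.5500 = 0.7455

p = 0.7455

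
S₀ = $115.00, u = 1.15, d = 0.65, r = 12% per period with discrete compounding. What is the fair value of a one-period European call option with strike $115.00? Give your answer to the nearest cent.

Risk-neutral probability p = (1 + 0.12 − 0.65)/(1.15 − 0.65) = 0.4700/0.5000 = 0.9400
Terminal stock prices: S_u = 132.2, S_d = 74.75
Terminal payoffs (S − K): max(17.25, 0) = 17.25, max(-40.25, 0) = 0
Node 0 (S = 115): V_0 = 1/1.12·[0.9400·17.2500 + 0.0600·0.0000] = 14.4777

$14.48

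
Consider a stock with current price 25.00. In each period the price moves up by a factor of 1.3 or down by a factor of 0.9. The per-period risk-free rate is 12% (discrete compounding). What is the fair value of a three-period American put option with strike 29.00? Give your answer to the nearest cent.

Risk-neutral probability p = (1 + 0.12 − 0.9)/(1.3 − 0.9) = 0.2200/0.4000 = 0.5500
Terminal stock prices: S_uuu = 54.93, S_uud = 38.03, S_udd = 26.33, S_ddd = 18.23
Terminal payoffs (K − S): max(-25.93, 0) = 0, max(-9.025, 0) = 0, max(2.675, 0) = 2.675, max(10.77, 0) = 10.77
Node uu (S = 42.25): continuation = 1/1.12·[0.5500·0.0000 + 0.4500·0.0000] = 0.0000; exercise value = 0.0000 ≤ continuation, so V_uu = 0.0000
Node ud (S = 29.25): continuation = 1/1.12·[0.5500·0.0000 + 0.4500·2.6750] = 1.0748; exercise value = 0.0000 ≤ continuation, so V_ud = 1.0748
Node dd (S = 20.25): continuation = 1/1.12·[0.5500·2.6750 + 0.4500·10.7750] = 5.6429; exercise value = 8.7500 > continuation, so V_dd = 8.7500 (exercise)
Node u (S = 32.5): continuation = 1/1.12·[0.5500·0.0000 + 0.4500·1.0748] = 0.4318; exercise value = 0.0000 ≤ continuation, so V_u = 0.4318
Node d (S = 22.5): continuation = 1/1.12·[0.5500·1.0748 + 0.4500·8.7500] = 4.0434; exercise value = 6.5000 > continuation, so V_d = 6.5000 (exercise)
Node 0 (S = 25): continuation = 1/1.12·[0.5500·0.4318 + 0.4500·6.5000] = 2.8237; exercise value = 4.0000 > continuation, so V_0 = 4.0000 (exercise)

4.00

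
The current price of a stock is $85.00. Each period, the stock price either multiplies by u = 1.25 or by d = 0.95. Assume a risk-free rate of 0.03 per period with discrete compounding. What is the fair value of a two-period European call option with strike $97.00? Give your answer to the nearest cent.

$3.85

Risk-neutral probability p = (1 + 0.03 − 0.95)/(1.25 − 0.95) = 0.0800/0.3000 = 0.2667
Terminal stock prices: S_uu = 132.8, S_ud = 100.9, S_dd = 76.71
Terminal payoffs (S − K): max(35.81, 0) = 35.81, max(3.938, 0) = 3.938, max(-20.29, 0) = 0
Node u (S = 106.2): V_u = 1/1.03·[0.2667·35.8125 + 0.7333·3.9375] = 12.0752
Node d (S = 80.75): V_d = 1/1.03·[0.2667·3.9375 + 0.7333·0.0000] = 1.0194
Node 0 (S = 85): V_0 = 1/1.03·[0.2667·12.0752 + 0.7333·1.0194] = 3.8521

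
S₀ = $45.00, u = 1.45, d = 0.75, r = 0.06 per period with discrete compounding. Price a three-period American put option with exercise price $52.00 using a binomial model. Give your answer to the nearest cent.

Risk-neutral probability p = (1 + 0.06 − 0.75)/(1.45 − 0.75) = 0.3100/0.7000 = 0.4429
Terminal stock prices: S_uuu = 137.2, S_uud = 70.96, S_udd = 36.7, S_ddd = 18.98
Terminal payoffs (K − S): max(-85.19, 0) = 0, max(-18.96, 0) = 0, max(15.3, 0) = 15.3, max(33.02, 0) = 33.02
Node uu (S = 94.61): continuation = 1/1.06·[0.4429·0.0000 + 0.5571·0.0000] = 0.0000; exercise value = 0.0000 ≤ continuation, so V_uu = 0.0000
Node ud (S = 48.94): continuation = 1/1.06·[0.4429·0.0000 + 0.5571·15.2969] = 8.0401; exercise value = 3.0625 ≤ continuation, so V_ud = 8.0401
Node dd (S = 25.31): continuation = 1/1.06·[0.4429·15.2969 + 0.5571·33.0156] = 23.7441; exercise value = 26.6875 > continuation, so V_dd = 26.6875 (exercise)
Node u (S = 65.25): continuation = 1/1.06·[0.4429·0.0000 + 0.5571·8.0401] = 4.2259; exercise value = 0.0000 ≤ continuation, so V_u = 4.2259
Node d (S = 33.75): continuation = 1/1.06·[0.4429·8.0401 + 0.5571·26.6875] = 17.3862; exercise value = 18.2500 > continuation, so V_d = 18.2500 (exercise)
Node 0 (S = 45): continuation = 1/1.06·[0.4429·4.2259 + 0.5571·18.2500] = 11.3579; exercise value = 7.0000 ≤ continuation, so V_0 = 11.3579

$11.36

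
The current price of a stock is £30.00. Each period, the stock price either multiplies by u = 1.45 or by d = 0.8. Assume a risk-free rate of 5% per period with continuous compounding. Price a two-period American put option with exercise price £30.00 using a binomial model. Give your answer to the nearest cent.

Risk-neutral probability p = (e^0.05 − 0.8)/(1.45 − 0.8) = 0.2513/0.6500 = 0.3866
Terminal stock prices: S_uu = 63.08, S_ud = 34.8, S_dd = 19.2
Terminal payoffs (K − S): max(-33.08, 0) = 0, max(-4.8, 0) = 0, max(10.8, 0) = 10.8
Node u (S = 43.5): continuation = e^(−0.05)·[0.3866·0.0000 + 0.6134·0.0000] = 0.0000; exercise value = 0.0000 ≤ continuation, so V_u = 0.0000
Node d (S = 24): continuation = e^(−0.05)·[0.3866·0.0000 + 0.6134·10.8000] = 6.3019; exercise value = 6.0000 ≤ continuation, so V_d = 6.3019
Node 0 (S = 30): continuation = e^(−0.05)·[0.3866·0.0000 + 0.6134·6.3019] = 3.6772; exercise value = 0.0000 ≤ continuation, so V_0 = 3.6772

£3.68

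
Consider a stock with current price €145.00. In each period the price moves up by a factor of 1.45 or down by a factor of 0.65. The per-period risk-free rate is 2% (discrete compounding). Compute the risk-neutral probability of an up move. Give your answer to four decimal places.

Risk-neutral probability p = (1 + 0.02 − 0.65)/(1.45 − 0.65) = 0.3700/0.8000 = 0.4625

p = 0.4625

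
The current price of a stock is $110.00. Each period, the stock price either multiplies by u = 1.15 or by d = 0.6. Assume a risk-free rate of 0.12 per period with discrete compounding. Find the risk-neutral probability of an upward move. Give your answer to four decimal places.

Risk-neutral probability p = (1 + 0.12 − 0.6)/(1.15 − 0.6) = 0.5200/0.5500 = 0.9455

p = 0.9455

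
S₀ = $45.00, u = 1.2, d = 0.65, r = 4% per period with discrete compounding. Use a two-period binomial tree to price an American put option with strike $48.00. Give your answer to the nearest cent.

Risk-neutral probability p = (1 + 0.04 − 0.65)/(1.2 − 0.65) = 0.3900/0.5500 = 0.7091
Terminal stock prices: S_uu = 64.8, S_ud = 35.1, S_dd = 19.01
Terminal payoffs (K − S): max(-16.8, 0) = 0, max(12.9, 0) = 12.9, max(28.99, 0) = 28.99
Node u (S = 54): continuation = 1/1.04·[0.7091·0.0000 + 0.2909·12.9000] = 3.6084; exercise value = 0.0000 ≤ continuation, so V_u = 3.6084
Node d (S = 29.25): continuation = 1/1.04·[0.7091·12.9000 + 0.2909·28.9875] = 16.9038; exercise value = 18.7500 > continuation, so V_d = 18.7500 (exercise)
Node 0 (S = 45): continuation = 1/1.04·[0.7091·3.6084 + 0.2909·18.7500] = 7.7050; exercise value = 3.0000 ≤ continuation, so V_0 = 7.7050

$7.71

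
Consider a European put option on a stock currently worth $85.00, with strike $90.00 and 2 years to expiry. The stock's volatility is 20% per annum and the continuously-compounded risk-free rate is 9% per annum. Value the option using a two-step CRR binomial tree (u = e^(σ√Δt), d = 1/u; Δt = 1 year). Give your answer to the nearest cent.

CRR parameters: u = e^(σ√Δt) = e^(0.2·√1) = 1.2214, d = 1/u = 0.8187
Per-period rate: rΔt = 0.09·1 = 0.09, so R = e^0.09 = 1.0942
Risk-neutral probability p = (e^0.09 − 0.8187)/(1.2214 − 0.8187) = 0.2754/0.4027 = 0.6840
Terminal stock prices: S_uu = 126.8, S_ud = 85, S_dd = 56.98
Terminal payoffs (K − S): max(-36.81, 0) = 0, max(5, 0) = 5, max(33.02, 0) = 33.02
Node u (S = 103.8): V_u = e^(−0.09)·[0.6840·0.0000 + 0.3160·5.0000] = 1.4438
Node d (S = 69.59): V_d = e^(−0.09)·[0.6840·5.0000 + 0.3160·33.0228] = 12.6617
Node 0 (S = 85): V_0 = e^(−0.09)·[0.6840·1.4438 + 0.3160·12.6617] = 4.5589

$4.56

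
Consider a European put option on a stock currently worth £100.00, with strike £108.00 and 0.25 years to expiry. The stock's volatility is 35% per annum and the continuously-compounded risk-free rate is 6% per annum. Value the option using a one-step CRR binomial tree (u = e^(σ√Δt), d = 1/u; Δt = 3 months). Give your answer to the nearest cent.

CRR parameters: u = e^(σ√Δt) = e^(0.35·√0.25) = 1.1912, d = 1/u = 0.8395
Per-period rate: rΔt = 0.06·0.25 = 0.015, so R = e^0.015 = 1.0151
Risk-neutral probability p = (e^0.015 − 0.8395)/(1.1912 − 0.8395) = 0.1757/0.3518 = 0.4993
Terminal stock prices: S_u = 119.1, S_d = 83.95
Terminal payoffs (K − S): max(-11.12, 0) = 0, max(24.05, 0) = 24.05
Node 0 (S = 100): V_0 = e^(−0.015)·[0.4993·0.0000 + 0.5007·24.0543] = 11.8642

£11.86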